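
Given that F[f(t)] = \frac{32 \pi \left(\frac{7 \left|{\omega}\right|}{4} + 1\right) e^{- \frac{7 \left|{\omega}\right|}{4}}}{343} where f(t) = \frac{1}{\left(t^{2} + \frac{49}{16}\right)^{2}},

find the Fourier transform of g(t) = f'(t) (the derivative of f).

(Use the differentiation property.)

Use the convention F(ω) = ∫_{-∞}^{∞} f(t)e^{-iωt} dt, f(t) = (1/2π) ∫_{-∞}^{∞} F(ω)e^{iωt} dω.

F[g](ω) = \frac{8 i \pi \omega \left(7 \left|{\omega}\right| + 4\right) e^{- \frac{7 \left|{\omega}\right|}{4}}}{343}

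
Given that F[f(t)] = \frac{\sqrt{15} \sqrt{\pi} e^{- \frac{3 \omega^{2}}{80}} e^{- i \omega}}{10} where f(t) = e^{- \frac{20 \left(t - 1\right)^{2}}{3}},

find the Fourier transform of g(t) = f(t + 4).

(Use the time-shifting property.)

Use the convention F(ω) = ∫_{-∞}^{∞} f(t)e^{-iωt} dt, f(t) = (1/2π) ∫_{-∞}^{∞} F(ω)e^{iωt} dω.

F[g](ω) = \frac{\sqrt{15} \sqrt{\pi} e^{3 \omega \left(- \frac{\omega}{80} + i\right)}}{10}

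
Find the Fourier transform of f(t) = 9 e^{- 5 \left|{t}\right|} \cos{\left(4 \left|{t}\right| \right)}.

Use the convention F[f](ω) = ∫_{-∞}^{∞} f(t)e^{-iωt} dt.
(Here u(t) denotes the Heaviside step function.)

F(ω) = \frac{90 \left(\omega^{2} + 41\right)}{\omega^{4} + 18 \omega^{2} + 1681}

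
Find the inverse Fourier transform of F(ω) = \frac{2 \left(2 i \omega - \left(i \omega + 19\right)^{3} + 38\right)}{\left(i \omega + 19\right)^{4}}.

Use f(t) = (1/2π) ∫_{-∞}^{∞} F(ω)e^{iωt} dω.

f(t) = 2 \left(t^{2} - 1\right) e^{- 19 t} u\left(t\right)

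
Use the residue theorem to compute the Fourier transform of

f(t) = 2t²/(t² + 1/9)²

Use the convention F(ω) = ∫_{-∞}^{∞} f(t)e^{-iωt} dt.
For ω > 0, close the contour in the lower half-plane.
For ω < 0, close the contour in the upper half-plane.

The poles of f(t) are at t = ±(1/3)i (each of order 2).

Let g(z) = f(z)e^{-iωz}; for large |z| the factor e^{-iωz} decays in the lower half-plane when ω > 0 and in the upper half-plane when ω < 0.

Case ω > 0 (lower half-plane, clockwise contour ⇒ F(ω) = -2πi·ΣRes):
  Res_{z = - \frac{i}{3}} g(z) = \frac{i \left(3 - \omega\right) e^{- \frac{\omega}{3}}}{2} (pole of order 2)
  F(ω) = -2πi·ΣRes = \pi \left(3 - \omega\right) e^{- \frac{\omega}{3}}

Case ω < 0 (upper half-plane, counterclockwise contour ⇒ F(ω) = +2πi·ΣRes):
  Res_{z = \frac{i}{3}} g(z) = \frac{i \left(- \omega - 3\right) e^{\frac{\omega}{3}}}{2} (pole of order 2)
  F(ω) = 2πi·ΣRes = \pi \left(\omega + 3\right) e^{\frac{\omega}{3}}

Both cases combine into a single formula in |ω|:

F(ω) = \pi \left(3 - \left|{\omega}\right|\right) e^{- \frac{\left|{\omega}\right|}{3}}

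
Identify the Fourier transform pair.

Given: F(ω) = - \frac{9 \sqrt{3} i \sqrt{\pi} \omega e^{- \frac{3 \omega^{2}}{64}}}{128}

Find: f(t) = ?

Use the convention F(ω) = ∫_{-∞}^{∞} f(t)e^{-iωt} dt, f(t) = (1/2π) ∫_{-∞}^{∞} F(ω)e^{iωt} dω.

f(t) = 3 t e^{- \frac{16 t^{2}}{3}}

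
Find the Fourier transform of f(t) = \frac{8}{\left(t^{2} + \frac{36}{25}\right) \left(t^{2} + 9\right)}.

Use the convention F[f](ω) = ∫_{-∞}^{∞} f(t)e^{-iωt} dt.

F(ω) = - \frac{200 \pi e^{- 3 \left|{\omega}\right|}}{567} + \frac{500 \pi e^{- \frac{6 \left|{\omega}\right|}{5}}}{567}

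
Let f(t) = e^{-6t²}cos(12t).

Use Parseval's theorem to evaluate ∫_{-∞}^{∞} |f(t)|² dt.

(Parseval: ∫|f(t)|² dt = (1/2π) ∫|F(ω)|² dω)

∫|f(t)|² dt = \frac{\sqrt{3} \sqrt{\pi} \left(1 + e^{12}\right)}{12 e^{12}}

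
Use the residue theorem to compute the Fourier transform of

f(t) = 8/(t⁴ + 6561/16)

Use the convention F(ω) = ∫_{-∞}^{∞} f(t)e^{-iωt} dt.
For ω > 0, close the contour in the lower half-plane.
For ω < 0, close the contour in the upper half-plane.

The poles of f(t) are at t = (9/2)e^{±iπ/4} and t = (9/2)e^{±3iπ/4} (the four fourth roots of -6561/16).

Let g(z) = f(z)e^{-iωz}; for large |z| the factor e^{-iωz} decays in the lower half-plane when ω > 0 and in the upper half-plane when ω < 0.

Case ω > 0 (lower half-plane, clockwise contour ⇒ F(ω) = -2πi·ΣRes):
  Res_{z = - \frac{9 \sqrt{2}}{4} - \frac{9 \sqrt{2} i}{4}} g(z) = \frac{8 \sqrt{2} \left(1 + i\right) e^{\frac{9 \sqrt{2} \omega \left(-1 + i\right)}{4}}}{729}
  Res_{z = \frac{9 \sqrt{2}}{4} - \frac{9 \sqrt{2} i}{4}} g(z) = \frac{8 \sqrt{2} \left(-1 + i\right) e^{- \frac{9 \sqrt{2} \omega \left(1 + i\right)}{4}}}{729}
  F(ω) = -2πi·ΣRes = \frac{16 \sqrt{2} \pi \left(\left(1 - i\right) e^{\frac{9 \sqrt{2} i \omega}{2}} + 1 + i\right) e^{- \frac{9 \sqrt{2} \omega \left(1 + i\right)}{4}}}{729} = \frac{64 \pi e^{- \frac{9 \sqrt{2} \omega}{4}} \sin{\left(\frac{9 \sqrt{2} \omega}{4} + \frac{\pi}{4} \right)}}{729}

Case ω < 0 (upper half-plane, counterclockwise contour ⇒ F(ω) = +2πi·ΣRes):
  Res_{z = \frac{9 \sqrt{2}}{4} + \frac{9 \sqrt{2} i}{4}} g(z) = - \frac{8 \sqrt{2} \left(1 + i\right) e^{\frac{9 \sqrt{2} \omega \left(1 - i\right)}{4}}}{729}
  Res_{z = - \frac{9 \sqrt{2}}{4} + \frac{9 \sqrt{2} i}{4}} g(z) = \frac{8 \sqrt{2} \left(1 - i\right) e^{\frac{9 \sqrt{2} \omega \left(1 + i\right)}{4}}}{729}
  F(ω) = 2πi·ΣRes = - \frac{16 \sqrt{2} i \pi \left(\left(1 + i\right) e^{\frac{9 \sqrt{2} \omega \left(1 - i\right)}{4}} - \left(1 - i\right) e^{\frac{9 \sqrt{2} \omega \left(1 + i\right)}{4}}\right)}{729} = \frac{64 \pi e^{\frac{9 \sqrt{2} \omega}{4}} \cos{\left(\frac{9 \sqrt{2} \omega}{4} + \frac{\pi}{4} \right)}}{729}

Both cases combine into a single formula in |ω|:

F(ω) = \frac{64 \pi e^{- \frac{9 \sqrt{2} \left|{\omega}\right|}{4}} \sin{\left(\frac{9 \sqrt{2} \left|{\omega}\right|}{4} + \frac{\pi}{4} \right)}}{729}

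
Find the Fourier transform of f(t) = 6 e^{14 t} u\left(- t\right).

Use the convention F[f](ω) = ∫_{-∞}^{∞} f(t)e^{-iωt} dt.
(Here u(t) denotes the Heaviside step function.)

F(ω) = - \frac{6}{i \omega - 14}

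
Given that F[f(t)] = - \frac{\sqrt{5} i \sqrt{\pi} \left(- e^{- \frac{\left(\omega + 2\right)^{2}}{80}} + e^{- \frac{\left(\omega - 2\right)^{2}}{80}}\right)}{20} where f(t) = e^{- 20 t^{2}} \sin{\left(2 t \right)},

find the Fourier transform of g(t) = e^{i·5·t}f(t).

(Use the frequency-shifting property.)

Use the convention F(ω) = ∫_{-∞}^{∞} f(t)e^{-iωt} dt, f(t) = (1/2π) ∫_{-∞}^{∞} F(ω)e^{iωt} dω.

F[g](ω) = \frac{\sqrt{5} i \sqrt{\pi} \left(- e^{\frac{\omega}{10}} + e^{\frac{1}{2}}\right) e^{- \frac{\omega^{2}}{80} + \frac{3 \omega}{40} - \frac{49}{80}}}{20}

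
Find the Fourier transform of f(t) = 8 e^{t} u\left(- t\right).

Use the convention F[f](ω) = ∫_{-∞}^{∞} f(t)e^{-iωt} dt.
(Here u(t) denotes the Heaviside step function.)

F(ω) = \frac{8 i}{\omega + i}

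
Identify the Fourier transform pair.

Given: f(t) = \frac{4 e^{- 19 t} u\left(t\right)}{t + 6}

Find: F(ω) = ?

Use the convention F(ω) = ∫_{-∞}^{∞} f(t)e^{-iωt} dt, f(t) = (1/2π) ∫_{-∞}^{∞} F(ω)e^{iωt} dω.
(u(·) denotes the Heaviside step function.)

F(ω) = 4 e^{6 i \omega + 114} \operatorname{E}_{1}\left(6 i \omega + 114\right)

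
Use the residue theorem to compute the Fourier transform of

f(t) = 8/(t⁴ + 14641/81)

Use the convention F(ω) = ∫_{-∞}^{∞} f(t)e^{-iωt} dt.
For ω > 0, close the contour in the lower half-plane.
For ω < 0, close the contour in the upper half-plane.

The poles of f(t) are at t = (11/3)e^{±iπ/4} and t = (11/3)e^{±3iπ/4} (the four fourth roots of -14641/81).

Let g(z) = f(z)e^{-iωz}; for large |z| the factor e^{-iωz} decays in the lower half-plane when ω > 0 and in the upper half-plane when ω < 0.

Case ω > 0 (lower half-plane, clockwise contour ⇒ F(ω) = -2πi·ΣRes):
  Res_{z = - \frac{11 \sqrt{2}}{6} - \frac{11 \sqrt{2} i}{6}} g(z) = \frac{27 \sqrt{2} \left(1 + i\right) e^{\frac{11 \sqrt{2} \omega \left(-1 + i\right)}{6}}}{1331}
  Res_{z = \frac{11 \sqrt{2}}{6} - \frac{11 \sqrt{2} i}{6}} g(z) = \frac{27 \sqrt{2} \left(-1 + i\right) e^{- \frac{11 \sqrt{2} \omega \left(1 + i\right)}{6}}}{1331}
  F(ω) = -2πi·ΣRes = \frac{54 \sqrt{2} \pi \left(\left(1 - i\right) e^{\frac{11 \sqrt{2} i \omega}{3}} + 1 + i\right) e^{- \frac{11 \sqrt{2} \omega \left(1 + i\right)}{6}}}{1331} = \frac{216 \pi e^{- \frac{11 \sqrt{2} \omega}{6}} \sin{\left(\frac{11 \sqrt{2} \omega}{6} + \frac{\pi}{4} \right)}}{1331}

Case ω < 0 (upper half-plane, counterclockwise contour ⇒ F(ω) = +2πi·ΣRes):
  Res_{z = \frac{11 \sqrt{2}}{6} + \frac{11 \sqrt{2} i}{6}} g(z) = - \frac{27 \sqrt{2} \left(1 + i\right) e^{\frac{11 \sqrt{2} \omega \left(1 - i\right)}{6}}}{1331}
  Res_{z = - \frac{11 \sqrt{2}}{6} + \frac{11 \sqrt{2} i}{6}} g(z) = \frac{27 \sqrt{2} \left(1 - i\right) e^{\frac{11 \sqrt{2} \omega \left(1 + i\right)}{6}}}{1331}
  F(ω) = 2πi·ΣRes = - \frac{54 \sqrt{2} i \pi \left(\left(1 + i\right) e^{\frac{11 \sqrt{2} \omega \left(1 - i\right)}{6}} - \left(1 - i\right) e^{\frac{11 \sqrt{2} \omega \left(1 + i\right)}{6}}\right)}{1331} = \frac{216 \pi e^{\frac{11 \sqrt{2} \omega}{6}} \cos{\left(\frac{11 \sqrt{2} \omega}{6} + \frac{\pi}{4} \right)}}{1331}

Both cases combine into a single formula in |ω|:

F(ω) = \frac{216 \pi e^{- \frac{11 \sqrt{2} \left|{\omega}\right|}{6}} \sin{\left(\frac{11 \sqrt{2} \left|{\omega}\right|}{6} + \frac{\pi}{4} \right)}}{1331}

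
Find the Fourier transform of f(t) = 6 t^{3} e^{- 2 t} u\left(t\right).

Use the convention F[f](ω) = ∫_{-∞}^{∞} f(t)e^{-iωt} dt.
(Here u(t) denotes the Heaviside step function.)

F(ω) = \frac{36}{\left(i \omega + 2\right)^{4}}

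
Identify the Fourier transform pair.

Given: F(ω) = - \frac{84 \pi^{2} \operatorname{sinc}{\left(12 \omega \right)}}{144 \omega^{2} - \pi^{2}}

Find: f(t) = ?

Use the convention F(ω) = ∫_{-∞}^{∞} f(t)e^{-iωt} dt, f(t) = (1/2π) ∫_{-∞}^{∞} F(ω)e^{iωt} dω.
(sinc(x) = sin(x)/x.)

f(t) = 7 \left(\begin{cases} \cos^{2}{\left(\frac{\pi t}{24} \right)} & \text{for}\: \left|{t}\right| < 12 \\0 & \text{otherwise} \end{cases}\right)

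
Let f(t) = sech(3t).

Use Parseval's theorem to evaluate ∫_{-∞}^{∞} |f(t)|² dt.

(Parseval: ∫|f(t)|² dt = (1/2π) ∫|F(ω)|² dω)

∫|f(t)|² dt = \frac{2}{3}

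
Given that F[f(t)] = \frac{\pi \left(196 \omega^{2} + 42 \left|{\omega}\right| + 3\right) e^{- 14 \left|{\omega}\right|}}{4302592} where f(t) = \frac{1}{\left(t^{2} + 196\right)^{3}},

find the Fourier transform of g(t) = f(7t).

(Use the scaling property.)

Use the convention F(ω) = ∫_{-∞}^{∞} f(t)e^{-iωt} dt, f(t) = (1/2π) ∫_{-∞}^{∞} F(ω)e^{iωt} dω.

F[g](ω) = \frac{\pi \left(4 \omega^{2} + 6 \left|{\omega}\right| + 3\right) e^{- 2 \left|{\omega}\right|}}{30118144}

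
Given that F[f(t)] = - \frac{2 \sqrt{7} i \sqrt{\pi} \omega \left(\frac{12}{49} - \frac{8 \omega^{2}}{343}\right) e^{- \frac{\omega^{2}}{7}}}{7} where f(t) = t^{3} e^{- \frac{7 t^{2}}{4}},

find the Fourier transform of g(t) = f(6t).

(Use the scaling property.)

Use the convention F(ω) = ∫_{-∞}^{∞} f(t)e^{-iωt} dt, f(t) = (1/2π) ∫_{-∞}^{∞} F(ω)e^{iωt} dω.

F[g](ω) = \frac{\sqrt{7} i \sqrt{\pi} \omega \left(\omega^{2} - 378\right) e^{- \frac{\omega^{2}}{252}}}{194481}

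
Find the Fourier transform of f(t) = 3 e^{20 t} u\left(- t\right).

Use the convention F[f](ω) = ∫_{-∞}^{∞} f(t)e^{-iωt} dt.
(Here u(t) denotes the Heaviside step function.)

F(ω) = - \frac{3}{i \omega - 20}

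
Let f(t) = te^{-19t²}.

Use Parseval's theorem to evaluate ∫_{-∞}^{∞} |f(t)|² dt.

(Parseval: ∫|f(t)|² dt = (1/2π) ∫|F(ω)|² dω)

∫|f(t)|² dt = \frac{\sqrt{38} \sqrt{\pi}}{2888}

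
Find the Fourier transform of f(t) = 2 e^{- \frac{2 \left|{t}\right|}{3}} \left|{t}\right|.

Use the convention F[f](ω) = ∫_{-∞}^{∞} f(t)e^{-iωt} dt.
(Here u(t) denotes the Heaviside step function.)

F(ω) = \frac{36 \left(4 - 9 \omega^{2}\right)}{\left(9 \omega^{2} + 4\right)^{2}}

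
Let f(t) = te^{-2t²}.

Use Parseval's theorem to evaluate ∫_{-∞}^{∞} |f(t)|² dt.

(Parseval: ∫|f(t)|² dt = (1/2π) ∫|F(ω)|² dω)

∫|f(t)|² dt = \frac{\sqrt{\pi}}{16}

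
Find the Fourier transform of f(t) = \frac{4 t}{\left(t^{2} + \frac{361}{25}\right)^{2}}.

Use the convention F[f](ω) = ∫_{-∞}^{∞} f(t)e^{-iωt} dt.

F(ω) = - \frac{10 i \pi \omega e^{- \frac{19 \left|{\omega}\right|}{5}}}{19}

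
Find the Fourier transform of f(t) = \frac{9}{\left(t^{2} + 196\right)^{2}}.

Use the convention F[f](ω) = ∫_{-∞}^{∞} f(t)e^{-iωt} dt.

F(ω) = \frac{9 \pi \left(14 \left|{\omega}\right| + 1\right) e^{- 14 \left|{\omega}\right|}}{5488}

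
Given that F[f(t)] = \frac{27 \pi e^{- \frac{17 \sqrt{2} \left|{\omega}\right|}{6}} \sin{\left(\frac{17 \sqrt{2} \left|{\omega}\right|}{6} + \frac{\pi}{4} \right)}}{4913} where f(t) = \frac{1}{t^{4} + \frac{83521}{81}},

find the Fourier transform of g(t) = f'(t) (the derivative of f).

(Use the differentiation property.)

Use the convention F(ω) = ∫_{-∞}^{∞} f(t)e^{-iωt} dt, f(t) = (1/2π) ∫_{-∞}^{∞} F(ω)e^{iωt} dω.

F[g](ω) = \frac{27 i \pi \omega e^{- \frac{17 \sqrt{2} \left|{\omega}\right|}{6}} \sin{\left(\frac{17 \sqrt{2} \left|{\omega}\right|}{6} + \frac{\pi}{4} \right)}}{4913}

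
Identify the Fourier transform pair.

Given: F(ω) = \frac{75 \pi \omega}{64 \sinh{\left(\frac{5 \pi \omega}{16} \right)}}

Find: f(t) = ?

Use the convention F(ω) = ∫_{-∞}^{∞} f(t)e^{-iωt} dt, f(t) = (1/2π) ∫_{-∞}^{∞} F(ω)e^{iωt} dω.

f(t) = \frac{3}{\cosh^{2}{\left(\frac{8 t}{5} \right)}}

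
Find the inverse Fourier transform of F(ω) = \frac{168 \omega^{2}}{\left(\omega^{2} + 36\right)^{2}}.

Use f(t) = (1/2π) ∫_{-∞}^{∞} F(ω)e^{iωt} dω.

f(t) = 7 \left(1 - 6 \left|{t}\right|\right) e^{- 6 \left|{t}\right|}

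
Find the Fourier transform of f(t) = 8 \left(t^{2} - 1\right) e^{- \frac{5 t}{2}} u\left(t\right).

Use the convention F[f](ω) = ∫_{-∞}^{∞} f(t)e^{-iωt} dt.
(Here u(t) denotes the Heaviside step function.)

F(ω) = \frac{16 \left(16 i \omega - \left(2 i \omega + 5\right)^{3} + 40\right)}{\left(2 i \omega + 5\right)^{4}}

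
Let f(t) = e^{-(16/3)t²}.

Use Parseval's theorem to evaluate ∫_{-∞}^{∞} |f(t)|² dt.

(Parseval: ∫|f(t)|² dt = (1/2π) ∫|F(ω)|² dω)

∫|f(t)|² dt = \frac{\sqrt{6} \sqrt{\pi}}{8}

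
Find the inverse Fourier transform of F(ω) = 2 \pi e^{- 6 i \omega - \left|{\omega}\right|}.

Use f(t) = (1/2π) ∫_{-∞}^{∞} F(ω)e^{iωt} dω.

f(t) = \frac{2}{\left(t - 6\right)^{2} + 1}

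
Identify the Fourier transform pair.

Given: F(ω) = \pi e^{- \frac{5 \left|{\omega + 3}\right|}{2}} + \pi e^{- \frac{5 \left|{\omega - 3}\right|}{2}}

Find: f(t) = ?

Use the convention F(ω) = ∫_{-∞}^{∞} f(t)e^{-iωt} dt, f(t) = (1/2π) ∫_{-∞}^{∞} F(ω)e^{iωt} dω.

f(t) = \frac{5 \cos{\left(3 t \right)}}{t^{2} + \frac{25}{4}}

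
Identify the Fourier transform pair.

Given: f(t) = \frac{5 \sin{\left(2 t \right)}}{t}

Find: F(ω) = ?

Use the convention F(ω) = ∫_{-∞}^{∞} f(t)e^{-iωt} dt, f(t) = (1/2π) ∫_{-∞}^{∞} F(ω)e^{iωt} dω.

F(ω) = \begin{cases} 5 \pi & \text{for}\: \omega > -2 \wedge \omega < 2 \\0 & \text{otherwise} \end{cases}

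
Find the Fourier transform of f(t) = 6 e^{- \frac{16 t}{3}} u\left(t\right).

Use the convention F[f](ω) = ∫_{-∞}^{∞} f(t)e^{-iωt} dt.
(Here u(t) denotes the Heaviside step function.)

F(ω) = \frac{18}{3 i \omega + 16}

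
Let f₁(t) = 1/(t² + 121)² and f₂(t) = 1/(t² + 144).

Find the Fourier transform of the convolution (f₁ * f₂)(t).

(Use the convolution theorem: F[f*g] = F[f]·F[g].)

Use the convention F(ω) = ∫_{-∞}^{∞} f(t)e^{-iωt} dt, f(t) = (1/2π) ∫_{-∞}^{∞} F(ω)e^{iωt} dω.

F[f₁*f₂](ω) = \frac{\pi^{2} \left(11 \left|{\omega}\right| + 1\right) e^{- 23 \left|{\omega}\right|}}{31944}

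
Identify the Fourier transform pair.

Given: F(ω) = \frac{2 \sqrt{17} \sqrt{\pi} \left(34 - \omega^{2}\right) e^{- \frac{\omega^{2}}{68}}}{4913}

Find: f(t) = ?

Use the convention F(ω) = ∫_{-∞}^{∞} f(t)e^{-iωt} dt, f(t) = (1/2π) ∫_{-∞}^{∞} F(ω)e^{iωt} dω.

f(t) = 8 t^{2} e^{- 17 t^{2}}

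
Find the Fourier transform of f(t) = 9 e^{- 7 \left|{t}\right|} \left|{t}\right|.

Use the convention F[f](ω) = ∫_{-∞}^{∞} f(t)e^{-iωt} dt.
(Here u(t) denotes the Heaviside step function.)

F(ω) = \frac{18 \left(49 - \omega^{2}\right)}{\left(\omega^{2} + 49\right)^{2}}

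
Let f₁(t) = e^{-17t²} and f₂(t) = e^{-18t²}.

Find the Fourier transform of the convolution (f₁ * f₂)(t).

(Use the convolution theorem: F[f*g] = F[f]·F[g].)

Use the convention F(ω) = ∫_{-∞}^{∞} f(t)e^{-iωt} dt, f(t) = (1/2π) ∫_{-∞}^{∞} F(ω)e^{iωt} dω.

F[f₁*f₂](ω) = \frac{\sqrt{34} \pi e^{- \frac{35 \omega^{2}}{1224}}}{102}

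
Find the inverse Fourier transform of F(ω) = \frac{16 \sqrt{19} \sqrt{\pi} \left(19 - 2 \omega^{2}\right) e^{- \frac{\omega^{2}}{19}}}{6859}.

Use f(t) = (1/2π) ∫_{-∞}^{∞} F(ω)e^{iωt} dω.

f(t) = 4 t^{2} e^{- \frac{19 t^{2}}{4}}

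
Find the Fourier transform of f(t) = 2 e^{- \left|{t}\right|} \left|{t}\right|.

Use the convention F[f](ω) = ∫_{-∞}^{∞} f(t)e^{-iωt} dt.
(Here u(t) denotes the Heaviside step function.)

F(ω) = \frac{4 \left(1 - \omega^{2}\right)}{\left(\omega^{2} + 1\right)^{2}}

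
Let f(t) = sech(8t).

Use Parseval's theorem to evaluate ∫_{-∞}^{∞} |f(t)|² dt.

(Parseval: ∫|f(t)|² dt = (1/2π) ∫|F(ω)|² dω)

∫|f(t)|² dt = \frac{1}{4}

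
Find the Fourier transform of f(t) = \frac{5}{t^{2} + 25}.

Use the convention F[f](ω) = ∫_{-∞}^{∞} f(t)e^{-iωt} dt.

F(ω) = \pi e^{- 5 \left|{\omega}\right|}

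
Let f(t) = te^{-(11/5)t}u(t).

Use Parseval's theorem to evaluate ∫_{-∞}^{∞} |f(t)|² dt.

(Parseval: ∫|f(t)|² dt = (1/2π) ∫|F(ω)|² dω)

∫|f(t)|² dt = \frac{125}{5324}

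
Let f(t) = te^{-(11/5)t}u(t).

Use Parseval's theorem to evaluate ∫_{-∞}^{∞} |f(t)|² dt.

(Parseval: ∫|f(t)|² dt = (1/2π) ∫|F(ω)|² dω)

∫|f(t)|² dt = \frac{125}{5324}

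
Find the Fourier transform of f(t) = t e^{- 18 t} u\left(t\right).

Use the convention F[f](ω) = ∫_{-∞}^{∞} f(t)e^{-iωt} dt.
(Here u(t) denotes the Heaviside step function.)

F(ω) = \frac{1}{\left(i \omega + 18\right)^{2}}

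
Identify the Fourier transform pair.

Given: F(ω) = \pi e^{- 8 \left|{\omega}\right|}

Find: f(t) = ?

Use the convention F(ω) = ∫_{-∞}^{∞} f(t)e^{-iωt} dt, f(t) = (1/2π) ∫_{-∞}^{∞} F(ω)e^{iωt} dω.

f(t) = \frac{8}{t^{2} + 64}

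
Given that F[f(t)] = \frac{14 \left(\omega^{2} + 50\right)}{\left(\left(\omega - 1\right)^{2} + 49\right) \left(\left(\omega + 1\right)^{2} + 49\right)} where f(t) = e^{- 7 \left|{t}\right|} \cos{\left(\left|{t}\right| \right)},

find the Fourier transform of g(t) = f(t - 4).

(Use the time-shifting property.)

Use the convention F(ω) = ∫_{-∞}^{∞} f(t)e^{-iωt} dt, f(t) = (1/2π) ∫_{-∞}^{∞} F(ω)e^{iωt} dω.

F[g](ω) = \frac{14 \left(\omega^{2} + 50\right) e^{- 4 i \omega}}{\omega^{4} + 96 \omega^{2} + 2500}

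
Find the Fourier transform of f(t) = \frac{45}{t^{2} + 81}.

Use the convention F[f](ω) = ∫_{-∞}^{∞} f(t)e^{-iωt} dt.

F(ω) = 5 \pi e^{- 9 \left|{\omega}\right|}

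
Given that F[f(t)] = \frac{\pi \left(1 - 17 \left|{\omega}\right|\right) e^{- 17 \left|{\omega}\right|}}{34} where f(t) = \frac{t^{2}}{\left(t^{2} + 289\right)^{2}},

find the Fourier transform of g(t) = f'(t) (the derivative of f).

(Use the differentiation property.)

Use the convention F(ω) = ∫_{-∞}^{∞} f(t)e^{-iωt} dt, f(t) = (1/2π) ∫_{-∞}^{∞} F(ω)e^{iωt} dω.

F[g](ω) = \frac{i \pi \omega \left(1 - 17 \left|{\omega}\right|\right) e^{- 17 \left|{\omega}\right|}}{34}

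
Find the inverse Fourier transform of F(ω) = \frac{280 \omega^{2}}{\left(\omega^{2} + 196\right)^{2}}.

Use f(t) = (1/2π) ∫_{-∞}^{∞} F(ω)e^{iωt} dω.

f(t) = 5 \left(1 - 14 \left|{t}\right|\right) e^{- 14 \left|{t}\right|}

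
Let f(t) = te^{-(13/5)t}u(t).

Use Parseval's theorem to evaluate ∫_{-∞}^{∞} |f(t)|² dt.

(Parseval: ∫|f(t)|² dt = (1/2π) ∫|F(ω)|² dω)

∫|f(t)|² dt = \frac{125}{8788}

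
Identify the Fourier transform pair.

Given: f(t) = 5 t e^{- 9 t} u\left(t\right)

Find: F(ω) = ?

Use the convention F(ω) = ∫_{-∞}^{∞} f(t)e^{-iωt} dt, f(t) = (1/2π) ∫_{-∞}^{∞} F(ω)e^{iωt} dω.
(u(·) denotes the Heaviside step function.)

F(ω) = \frac{5}{\left(i \omega + 9\right)^{2}}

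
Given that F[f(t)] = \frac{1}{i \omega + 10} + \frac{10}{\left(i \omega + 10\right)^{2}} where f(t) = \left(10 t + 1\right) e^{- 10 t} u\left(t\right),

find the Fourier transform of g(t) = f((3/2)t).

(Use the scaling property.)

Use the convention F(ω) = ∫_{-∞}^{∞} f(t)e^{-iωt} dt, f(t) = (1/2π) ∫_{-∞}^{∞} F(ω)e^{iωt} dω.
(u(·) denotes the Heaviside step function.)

F[g](ω) = \frac{- i \omega - 30}{\omega^{2} - 30 i \omega - 225}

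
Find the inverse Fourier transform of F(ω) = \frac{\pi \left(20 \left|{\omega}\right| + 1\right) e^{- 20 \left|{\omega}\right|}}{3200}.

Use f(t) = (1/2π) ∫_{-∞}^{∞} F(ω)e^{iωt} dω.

f(t) = \frac{5}{\left(t^{2} + 400\right)^{2}}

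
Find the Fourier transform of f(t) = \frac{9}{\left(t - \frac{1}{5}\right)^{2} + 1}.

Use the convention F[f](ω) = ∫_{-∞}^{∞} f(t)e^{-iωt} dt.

F(ω) = 9 \pi e^{- \frac{i \omega}{5} - \left|{\omega}\right|}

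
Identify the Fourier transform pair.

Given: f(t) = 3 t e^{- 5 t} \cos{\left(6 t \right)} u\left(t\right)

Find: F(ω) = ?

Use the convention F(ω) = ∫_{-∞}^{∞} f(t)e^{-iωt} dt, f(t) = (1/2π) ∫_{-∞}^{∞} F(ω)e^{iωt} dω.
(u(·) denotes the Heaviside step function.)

F(ω) = \frac{3 \left(\left(i \omega + 5\right)^{2} - 36\right)}{\left(\left(i \omega + 5\right)^{2} + 36\right)^{2}}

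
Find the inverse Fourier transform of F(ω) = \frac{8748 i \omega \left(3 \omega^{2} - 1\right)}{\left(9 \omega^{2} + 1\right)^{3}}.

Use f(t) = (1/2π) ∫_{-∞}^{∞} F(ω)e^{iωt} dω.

f(t) = 9 t e^{- \frac{\left|{t}\right|}{3}} \left|{t}\right|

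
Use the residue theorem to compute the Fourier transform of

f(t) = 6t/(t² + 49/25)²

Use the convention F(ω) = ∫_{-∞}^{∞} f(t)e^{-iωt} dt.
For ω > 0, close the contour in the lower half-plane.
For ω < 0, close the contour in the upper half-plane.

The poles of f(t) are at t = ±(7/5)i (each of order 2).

Let g(z) = f(z)e^{-iωz}; for large |z| the factor e^{-iωz} decays in the lower half-plane when ω > 0 and in the upper half-plane when ω < 0.

Case ω > 0 (lower half-plane, clockwise contour ⇒ F(ω) = -2πi·ΣRes):
  Res_{z = - \frac{7 i}{5}} g(z) = \frac{15 \omega e^{- \frac{7 \omega}{5}}}{14} (pole of order 2)
  F(ω) = -2πi·ΣRes = - \frac{15 i \pi \omega e^{- \frac{7 \omega}{5}}}{7}

Case ω < 0 (upper half-plane, counterclockwise contour ⇒ F(ω) = +2πi·ΣRes):
  Res_{z = \frac{7 i}{5}} g(z) = - \frac{15 \omega e^{\frac{7 \omega}{5}}}{14} (pole of order 2)
  F(ω) = 2πi·ΣRes = - \frac{15 i \pi \omega e^{\frac{7 \omega}{5}}}{7}

Both cases combine into a single formula in |ω|:

F(ω) = - \frac{15 i \pi \omega e^{- \frac{7 \left|{\omega}\right|}{5}}}{7}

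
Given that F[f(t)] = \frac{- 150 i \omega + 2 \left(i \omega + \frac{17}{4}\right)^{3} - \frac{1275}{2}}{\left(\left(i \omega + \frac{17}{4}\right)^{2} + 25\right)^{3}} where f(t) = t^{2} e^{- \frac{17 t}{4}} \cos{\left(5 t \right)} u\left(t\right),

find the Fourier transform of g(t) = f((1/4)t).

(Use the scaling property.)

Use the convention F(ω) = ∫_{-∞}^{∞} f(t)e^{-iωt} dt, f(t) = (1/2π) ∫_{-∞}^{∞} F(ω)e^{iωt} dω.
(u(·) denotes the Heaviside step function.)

F[g](ω) = \frac{512 \left(- 19200 i \omega + \left(16 i \omega + 17\right)^{3} - 20400\right)}{\left(\left(16 i \omega + 17\right)^{2} + 400\right)^{3}}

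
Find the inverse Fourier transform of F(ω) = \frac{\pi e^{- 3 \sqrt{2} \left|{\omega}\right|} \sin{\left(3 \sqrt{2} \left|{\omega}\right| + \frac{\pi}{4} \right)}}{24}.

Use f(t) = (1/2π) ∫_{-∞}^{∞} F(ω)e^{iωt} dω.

f(t) = \frac{9}{t^{4} + 1296}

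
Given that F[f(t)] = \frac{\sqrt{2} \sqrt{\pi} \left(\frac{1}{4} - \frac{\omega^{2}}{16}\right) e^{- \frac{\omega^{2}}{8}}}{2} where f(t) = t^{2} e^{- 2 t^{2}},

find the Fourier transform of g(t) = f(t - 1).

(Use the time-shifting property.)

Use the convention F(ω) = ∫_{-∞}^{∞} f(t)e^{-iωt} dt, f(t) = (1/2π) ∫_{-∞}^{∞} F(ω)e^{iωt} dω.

F[g](ω) = \frac{\sqrt{2} \sqrt{\pi} \left(4 - \omega^{2}\right) e^{- \omega \left(\frac{\omega}{8} + i\right)}}{32}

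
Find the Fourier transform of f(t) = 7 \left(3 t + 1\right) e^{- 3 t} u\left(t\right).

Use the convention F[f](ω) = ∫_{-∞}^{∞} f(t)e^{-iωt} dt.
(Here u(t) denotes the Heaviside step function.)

F(ω) = \frac{7 \left(- i \omega - 6\right)}{\omega^{2} - 6 i \omega - 9}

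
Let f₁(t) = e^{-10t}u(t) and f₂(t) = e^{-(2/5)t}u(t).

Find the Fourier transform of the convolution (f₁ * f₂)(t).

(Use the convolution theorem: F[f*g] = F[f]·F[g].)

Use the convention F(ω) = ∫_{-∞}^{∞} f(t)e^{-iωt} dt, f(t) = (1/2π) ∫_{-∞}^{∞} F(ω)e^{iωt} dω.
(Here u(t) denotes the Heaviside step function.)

F[f₁*f₂](ω) = \frac{5}{\left(i \omega + 10\right) \left(5 i \omega + 2\right)}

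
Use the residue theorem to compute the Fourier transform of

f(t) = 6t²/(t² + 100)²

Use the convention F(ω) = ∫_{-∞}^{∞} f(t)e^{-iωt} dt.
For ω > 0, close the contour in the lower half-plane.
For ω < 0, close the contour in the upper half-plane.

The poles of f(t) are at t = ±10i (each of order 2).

Let g(z) = f(z)e^{-iωz}; for large |z| the factor e^{-iωz} decays in the lower half-plane when ω > 0 and in the upper half-plane when ω < 0.

Case ω > 0 (lower half-plane, clockwise contour ⇒ F(ω) = -2πi·ΣRes):
  Res_{z = - 10 i} g(z) = \frac{3 i \left(1 - 10 \omega\right) e^{- 10 \omega}}{20} (pole of order 2)
  F(ω) = -2πi·ΣRes = \frac{3 \pi \left(1 - 10 \omega\right) e^{- 10 \omega}}{10}

Case ω < 0 (upper half-plane, counterclockwise contour ⇒ F(ω) = +2πi·ΣRes):
  Res_{z = 10 i} g(z) = \frac{3 i \left(- 10 \omega - 1\right) e^{10 \omega}}{20} (pole of order 2)
  F(ω) = 2πi·ΣRes = \frac{3 \pi \left(10 \omega + 1\right) e^{10 \omega}}{10}

Both cases combine into a single formula in |ω|:

F(ω) = \frac{3 \pi \left(1 - 10 \left|{\omega}\right|\right) e^{- 10 \left|{\omega}\right|}}{10}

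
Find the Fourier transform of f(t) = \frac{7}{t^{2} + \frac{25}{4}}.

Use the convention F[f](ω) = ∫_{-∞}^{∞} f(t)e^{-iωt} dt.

F(ω) = \frac{14 \pi e^{- \frac{5 \left|{\omega}\right|}{2}}}{5}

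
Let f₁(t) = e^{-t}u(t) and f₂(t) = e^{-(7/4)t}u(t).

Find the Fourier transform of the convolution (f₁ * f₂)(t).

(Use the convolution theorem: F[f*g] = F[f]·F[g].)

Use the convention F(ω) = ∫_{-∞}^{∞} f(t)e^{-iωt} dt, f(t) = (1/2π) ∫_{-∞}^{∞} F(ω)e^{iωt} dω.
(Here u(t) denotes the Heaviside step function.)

F[f₁*f₂](ω) = \frac{4}{\left(i \omega + 1\right) \left(4 i \omega + 7\right)}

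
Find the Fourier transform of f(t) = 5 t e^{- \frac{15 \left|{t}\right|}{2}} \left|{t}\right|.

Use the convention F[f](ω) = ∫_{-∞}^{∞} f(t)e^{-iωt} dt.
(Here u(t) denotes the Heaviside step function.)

F(ω) = \frac{320 i \omega \left(4 \omega^{2} - 675\right)}{\left(4 \omega^{2} + 225\right)^{3}}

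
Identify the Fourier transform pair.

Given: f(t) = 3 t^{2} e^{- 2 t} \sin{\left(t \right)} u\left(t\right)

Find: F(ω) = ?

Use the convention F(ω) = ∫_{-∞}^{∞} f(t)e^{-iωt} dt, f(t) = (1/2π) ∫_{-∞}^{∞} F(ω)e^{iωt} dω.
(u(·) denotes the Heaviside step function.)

F(ω) = \frac{6 \left(3 \left(i \omega + 2\right)^{2} - 1\right)}{\left(\left(i \omega + 2\right)^{2} + 1\right)^{3}}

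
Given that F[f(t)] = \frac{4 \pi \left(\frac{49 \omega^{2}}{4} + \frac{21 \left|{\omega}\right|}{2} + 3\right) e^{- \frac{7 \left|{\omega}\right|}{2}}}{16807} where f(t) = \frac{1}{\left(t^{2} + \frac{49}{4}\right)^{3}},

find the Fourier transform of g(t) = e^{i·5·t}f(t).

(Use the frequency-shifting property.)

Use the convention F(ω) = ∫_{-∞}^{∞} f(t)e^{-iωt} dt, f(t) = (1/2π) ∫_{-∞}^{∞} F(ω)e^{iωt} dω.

F[g](ω) = \frac{\pi \left(49 \left(\omega - 5\right)^{2} + 42 \left|{\omega - 5}\right| + 12\right) e^{- \frac{7 \left|{\omega - 5}\right|}{2}}}{16807}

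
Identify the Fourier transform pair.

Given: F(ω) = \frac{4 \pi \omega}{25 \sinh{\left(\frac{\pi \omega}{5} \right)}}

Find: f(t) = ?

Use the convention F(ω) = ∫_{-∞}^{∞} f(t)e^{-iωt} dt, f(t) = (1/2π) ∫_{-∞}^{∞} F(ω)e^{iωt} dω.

f(t) = \frac{1}{\cosh^{2}{\left(\frac{5 t}{2} \right)}}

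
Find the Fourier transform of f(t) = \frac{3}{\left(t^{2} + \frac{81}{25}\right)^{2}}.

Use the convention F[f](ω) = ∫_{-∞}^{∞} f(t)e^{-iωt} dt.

F(ω) = \frac{25 \pi \left(9 \left|{\omega}\right| + 5\right) e^{- \frac{9 \left|{\omega}\right|}{5}}}{486}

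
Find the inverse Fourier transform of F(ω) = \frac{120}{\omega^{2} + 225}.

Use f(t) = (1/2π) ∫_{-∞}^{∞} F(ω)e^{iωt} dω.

f(t) = 4 e^{- 15 \left|{t}\right|}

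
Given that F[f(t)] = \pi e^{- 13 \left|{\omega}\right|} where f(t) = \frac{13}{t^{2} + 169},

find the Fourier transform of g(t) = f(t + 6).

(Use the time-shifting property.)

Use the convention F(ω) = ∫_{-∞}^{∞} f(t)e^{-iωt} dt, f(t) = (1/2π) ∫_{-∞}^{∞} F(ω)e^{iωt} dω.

F[g](ω) = \pi e^{6 i \omega - 13 \left|{\omega}\right|}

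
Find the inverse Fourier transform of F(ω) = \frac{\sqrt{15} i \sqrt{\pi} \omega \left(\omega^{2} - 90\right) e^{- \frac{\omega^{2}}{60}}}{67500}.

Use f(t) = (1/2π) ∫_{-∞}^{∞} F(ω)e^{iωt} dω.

f(t) = 6 t^{3} e^{- 15 t^{2}}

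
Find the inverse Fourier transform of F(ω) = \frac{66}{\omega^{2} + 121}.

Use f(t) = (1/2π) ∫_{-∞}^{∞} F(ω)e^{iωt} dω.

f(t) = 3 e^{- 11 \left|{t}\right|}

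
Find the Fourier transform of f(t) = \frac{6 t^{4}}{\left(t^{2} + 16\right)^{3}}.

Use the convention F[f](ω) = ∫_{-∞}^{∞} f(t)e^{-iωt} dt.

F(ω) = \frac{3 \pi \left(16 \omega^{2} - 20 \left|{\omega}\right| + 3\right) e^{- 4 \left|{\omega}\right|}}{16}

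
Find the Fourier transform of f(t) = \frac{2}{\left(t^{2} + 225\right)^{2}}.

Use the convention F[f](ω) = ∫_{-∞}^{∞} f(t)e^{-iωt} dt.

F(ω) = \frac{\pi \left(15 \left|{\omega}\right| + 1\right) e^{- 15 \left|{\omega}\right|}}{3375}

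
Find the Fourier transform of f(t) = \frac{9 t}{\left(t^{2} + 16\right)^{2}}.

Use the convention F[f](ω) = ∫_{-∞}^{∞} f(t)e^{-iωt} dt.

F(ω) = - \frac{9 i \pi \omega e^{- 4 \left|{\omega}\right|}}{8}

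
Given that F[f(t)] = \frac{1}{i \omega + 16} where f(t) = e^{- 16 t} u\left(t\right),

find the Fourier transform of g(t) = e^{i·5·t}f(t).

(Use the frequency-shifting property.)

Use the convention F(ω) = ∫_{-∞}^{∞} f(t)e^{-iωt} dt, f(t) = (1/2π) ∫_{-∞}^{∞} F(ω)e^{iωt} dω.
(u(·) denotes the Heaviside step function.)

F[g](ω) = \frac{1}{i \left(\omega - 5\right) + 16}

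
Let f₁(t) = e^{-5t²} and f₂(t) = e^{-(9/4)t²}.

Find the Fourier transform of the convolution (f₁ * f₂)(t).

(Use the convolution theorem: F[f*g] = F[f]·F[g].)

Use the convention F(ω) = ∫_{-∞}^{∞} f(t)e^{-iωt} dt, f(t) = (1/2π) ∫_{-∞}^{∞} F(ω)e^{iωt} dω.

F[f₁*f₂](ω) = \frac{2 \sqrt{5} \pi e^{- \frac{29 \omega^{2}}{180}}}{15}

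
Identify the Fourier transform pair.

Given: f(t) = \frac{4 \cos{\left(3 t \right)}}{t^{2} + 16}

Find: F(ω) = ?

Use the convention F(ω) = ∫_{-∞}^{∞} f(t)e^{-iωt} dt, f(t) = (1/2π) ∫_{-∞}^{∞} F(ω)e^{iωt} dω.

F(ω) = \frac{\pi e^{- 4 \left|{\omega + 3}\right|}}{2} + \frac{\pi e^{- 4 \left|{\omega - 3}\right|}}{2}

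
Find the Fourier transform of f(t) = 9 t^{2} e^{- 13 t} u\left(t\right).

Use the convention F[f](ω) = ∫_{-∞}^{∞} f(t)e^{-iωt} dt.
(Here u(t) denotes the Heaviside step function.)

F(ω) = \frac{18}{\left(i \omega + 13\right)^{3}}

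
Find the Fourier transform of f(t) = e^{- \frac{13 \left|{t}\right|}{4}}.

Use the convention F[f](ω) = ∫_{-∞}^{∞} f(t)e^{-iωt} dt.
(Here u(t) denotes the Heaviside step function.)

F(ω) = \frac{104}{16 \omega^{2} + 169}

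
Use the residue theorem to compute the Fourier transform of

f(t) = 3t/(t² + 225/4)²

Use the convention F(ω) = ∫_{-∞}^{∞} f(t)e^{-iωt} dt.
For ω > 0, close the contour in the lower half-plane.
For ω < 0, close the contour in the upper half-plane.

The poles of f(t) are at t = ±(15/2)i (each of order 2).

Let g(z) = f(z)e^{-iωz}; for large |z| the factor e^{-iωz} decays in the lower half-plane when ω > 0 and in the upper half-plane when ω < 0.

Case ω > 0 (lower half-plane, clockwise contour ⇒ F(ω) = -2πi·ΣRes):
  Res_{z = - \frac{15 i}{2}} g(z) = \frac{\omega e^{- \frac{15 \omega}{2}}}{10} (pole of order 2)
  F(ω) = -2πi·ΣRes = - \frac{i \pi \omega e^{- \frac{15 \omega}{2}}}{5}

Case ω < 0 (upper half-plane, counterclockwise contour ⇒ F(ω) = +2πi·ΣRes):
  Res_{z = \frac{15 i}{2}} g(z) = - \frac{\omega e^{\frac{15 \omega}{2}}}{10} (pole of order 2)
  F(ω) = 2πi·ΣRes = - \frac{i \pi \omega e^{\frac{15 \omega}{2}}}{5}

Both cases combine into a single formula in |ω|:

F(ω) = - \frac{i \pi \omega e^{- \frac{15 \left|{\omega}\right|}{2}}}{5}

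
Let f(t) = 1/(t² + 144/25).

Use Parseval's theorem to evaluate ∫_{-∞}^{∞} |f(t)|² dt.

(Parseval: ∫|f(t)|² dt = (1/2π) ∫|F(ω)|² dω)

∫|f(t)|² dt = \frac{125 \pi}{3456}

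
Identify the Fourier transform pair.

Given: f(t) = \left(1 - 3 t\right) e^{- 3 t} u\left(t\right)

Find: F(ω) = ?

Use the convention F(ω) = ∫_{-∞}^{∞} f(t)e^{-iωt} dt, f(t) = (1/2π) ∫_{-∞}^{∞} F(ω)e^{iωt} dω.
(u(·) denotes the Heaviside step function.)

F(ω) = \frac{i \omega}{- \omega^{2} + 6 i \omega + 9}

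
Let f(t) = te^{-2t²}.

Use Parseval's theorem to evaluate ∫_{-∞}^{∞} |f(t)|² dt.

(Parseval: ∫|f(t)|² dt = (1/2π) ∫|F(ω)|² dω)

∫|f(t)|² dt = \frac{\sqrt{\pi}}{16}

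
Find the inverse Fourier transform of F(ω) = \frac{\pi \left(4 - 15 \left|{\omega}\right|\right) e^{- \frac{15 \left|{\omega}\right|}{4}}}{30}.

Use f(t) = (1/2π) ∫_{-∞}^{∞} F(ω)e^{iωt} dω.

f(t) = \frac{t^{2}}{\left(t^{2} + \frac{225}{16}\right)^{2}}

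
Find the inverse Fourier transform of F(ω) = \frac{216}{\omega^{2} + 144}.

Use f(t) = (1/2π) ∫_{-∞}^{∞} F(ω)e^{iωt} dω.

f(t) = 9 e^{- 12 \left|{t}\right|}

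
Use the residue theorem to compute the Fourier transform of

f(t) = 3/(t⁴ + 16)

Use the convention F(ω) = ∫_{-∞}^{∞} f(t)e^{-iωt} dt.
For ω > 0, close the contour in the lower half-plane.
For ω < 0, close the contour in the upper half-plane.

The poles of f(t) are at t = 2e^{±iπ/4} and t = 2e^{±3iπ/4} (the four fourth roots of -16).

Let g(z) = f(z)e^{-iωz}; for large |z| the factor e^{-iωz} decays in the lower half-plane when ω > 0 and in the upper half-plane when ω < 0.

Case ω > 0 (lower half-plane, clockwise contour ⇒ F(ω) = -2πi·ΣRes):
  Res_{z = - \sqrt{2} - \sqrt{2} i} g(z) = \frac{3 \sqrt{2} i \left(1 - i\right) e^{\sqrt{2} \omega \left(-1 + i\right)}}{64}
  Res_{z = \sqrt{2} - \sqrt{2} i} g(z) = \frac{3 \sqrt{2} i \left(1 + i\right) e^{- \sqrt{2} \omega \left(1 + i\right)}}{64}
  F(ω) = -2πi·ΣRes = \frac{3 \sqrt{2} \pi \left(1 - i\right) \left(e^{2 \sqrt{2} i \omega} + i\right) e^{- \sqrt{2} \omega \left(1 + i\right)}}{32} = \frac{3 \pi e^{- \sqrt{2} \omega} \sin{\left(\sqrt{2} \omega + \frac{\pi}{4} \right)}}{8}

Case ω < 0 (upper half-plane, counterclockwise contour ⇒ F(ω) = +2πi·ΣRes):
  Res_{z = \sqrt{2} + \sqrt{2} i} g(z) = \frac{3 \sqrt{2} i \left(-1 + i\right) e^{\sqrt{2} \omega \left(1 - i\right)}}{64}
  Res_{z = - \sqrt{2} + \sqrt{2} i} g(z) = \frac{3 \sqrt{2} \left(1 - i\right) e^{\sqrt{2} \omega \left(1 + i\right)}}{64}
  F(ω) = 2πi·ΣRes = - \frac{3 \sqrt{2} i \pi \left(i \left(1 - i\right) e^{\sqrt{2} \omega \left(1 - i\right)} - \left(1 - i\right) e^{\sqrt{2} \omega \left(1 + i\right)}\right)}{32} = \frac{3 \pi e^{\sqrt{2} \omega} \cos{\left(\sqrt{2} \omega + \frac{\pi}{4} \right)}}{8}

Both cases combine into a single formula in |ω|:

F(ω) = \frac{3 \pi e^{- \sqrt{2} \left|{\omega}\right|} \sin{\left(\sqrt{2} \left|{\omega}\right| + \frac{\pi}{4} \right)}}{8}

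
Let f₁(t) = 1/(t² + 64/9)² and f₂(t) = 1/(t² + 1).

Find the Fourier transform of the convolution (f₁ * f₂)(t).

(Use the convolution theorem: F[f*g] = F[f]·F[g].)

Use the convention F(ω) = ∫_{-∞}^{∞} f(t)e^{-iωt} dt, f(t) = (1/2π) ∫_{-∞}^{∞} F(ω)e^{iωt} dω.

F[f₁*f₂](ω) = \frac{9 \pi^{2} \left(8 \left|{\omega}\right| + 3\right) e^{- \frac{11 \left|{\omega}\right|}{3}}}{1024}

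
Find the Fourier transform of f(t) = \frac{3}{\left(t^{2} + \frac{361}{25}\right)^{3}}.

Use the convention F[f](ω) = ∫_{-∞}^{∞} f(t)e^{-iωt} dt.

F(ω) = \frac{375 \pi \left(361 \omega^{2} + 285 \left|{\omega}\right| + 75\right) e^{- \frac{19 \left|{\omega}\right|}{5}}}{19808792}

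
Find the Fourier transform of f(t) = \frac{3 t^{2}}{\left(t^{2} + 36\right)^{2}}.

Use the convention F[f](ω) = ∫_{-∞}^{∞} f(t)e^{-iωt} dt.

F(ω) = \frac{\pi \left(1 - 6 \left|{\omega}\right|\right) e^{- 6 \left|{\omega}\right|}}{4}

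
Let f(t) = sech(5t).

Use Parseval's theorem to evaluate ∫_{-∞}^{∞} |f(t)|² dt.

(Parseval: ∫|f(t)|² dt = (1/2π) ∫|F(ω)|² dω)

∫|f(t)|² dt = \frac{2}{5}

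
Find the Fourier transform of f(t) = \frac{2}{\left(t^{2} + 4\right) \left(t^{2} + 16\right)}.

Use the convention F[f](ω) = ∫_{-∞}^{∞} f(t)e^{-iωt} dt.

F(ω) = \frac{\pi \left(2 e^{2 \left|{\omega}\right|} - 1\right) e^{- 4 \left|{\omega}\right|}}{24}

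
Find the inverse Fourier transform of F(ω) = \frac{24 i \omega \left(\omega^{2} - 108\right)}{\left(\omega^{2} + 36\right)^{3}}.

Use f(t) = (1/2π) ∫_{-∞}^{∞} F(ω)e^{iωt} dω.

f(t) = 6 t e^{- 6 \left|{t}\right|} \left|{t}\right|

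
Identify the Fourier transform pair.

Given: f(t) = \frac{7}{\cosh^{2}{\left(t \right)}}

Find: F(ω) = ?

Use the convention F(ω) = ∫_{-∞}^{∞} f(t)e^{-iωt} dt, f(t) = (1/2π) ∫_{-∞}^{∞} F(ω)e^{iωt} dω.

F(ω) = \frac{7 \pi \omega}{\sinh{\left(\frac{\pi \omega}{2} \right)}}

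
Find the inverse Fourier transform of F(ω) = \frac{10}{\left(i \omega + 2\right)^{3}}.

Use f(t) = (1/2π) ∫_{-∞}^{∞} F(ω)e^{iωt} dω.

f(t) = 5 t^{2} e^{- 2 t} u\left(t\right)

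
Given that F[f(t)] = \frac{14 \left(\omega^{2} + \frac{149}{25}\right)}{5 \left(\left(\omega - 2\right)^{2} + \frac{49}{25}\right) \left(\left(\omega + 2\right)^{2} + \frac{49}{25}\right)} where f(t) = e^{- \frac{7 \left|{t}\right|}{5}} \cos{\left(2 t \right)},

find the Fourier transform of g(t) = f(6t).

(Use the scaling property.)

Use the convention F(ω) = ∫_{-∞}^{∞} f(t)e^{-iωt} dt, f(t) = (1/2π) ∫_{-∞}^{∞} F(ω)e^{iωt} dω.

F[g](ω) = \frac{420 \left(25 \omega^{2} + 5364\right)}{625 \omega^{4} - 91800 \omega^{2} + 28772496}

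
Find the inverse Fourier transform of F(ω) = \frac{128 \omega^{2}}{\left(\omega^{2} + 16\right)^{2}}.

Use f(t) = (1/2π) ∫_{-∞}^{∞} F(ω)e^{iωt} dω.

f(t) = 8 \left(1 - 4 \left|{t}\right|\right) e^{- 4 \left|{t}\right|}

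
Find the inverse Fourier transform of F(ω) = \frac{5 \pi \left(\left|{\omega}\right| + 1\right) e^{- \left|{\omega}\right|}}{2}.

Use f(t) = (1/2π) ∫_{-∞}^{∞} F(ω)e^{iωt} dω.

f(t) = \frac{5}{\left(t^{2} + 1\right)^{2}}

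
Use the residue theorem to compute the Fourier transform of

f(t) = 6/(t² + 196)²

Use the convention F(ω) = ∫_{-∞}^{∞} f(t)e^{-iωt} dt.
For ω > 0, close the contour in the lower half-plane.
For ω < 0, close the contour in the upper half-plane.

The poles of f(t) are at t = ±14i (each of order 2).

Let g(z) = f(z)e^{-iωz}; for large |z| the factor e^{-iωz} decays in the lower half-plane when ω > 0 and in the upper half-plane when ω < 0.

Case ω > 0 (lower half-plane, clockwise contour ⇒ F(ω) = -2πi·ΣRes):
  Res_{z = - 14 i} g(z) = \frac{3 i \left(14 \omega + 1\right) e^{- 14 \omega}}{5488} (pole of order 2)
  F(ω) = -2πi·ΣRes = \frac{3 \pi \left(14 \omega + 1\right) e^{- 14 \omega}}{2744}

Case ω < 0 (upper half-plane, counterclockwise contour ⇒ F(ω) = +2πi·ΣRes):
  Res_{z = 14 i} g(z) = \frac{3 i \left(14 \omega - 1\right) e^{14 \omega}}{5488} (pole of order 2)
  F(ω) = 2πi·ΣRes = \frac{3 \pi \left(1 - 14 \omega\right) e^{14 \omega}}{2744}

Both cases combine into a single formula in |ω|:

F(ω) = \frac{3 \pi \left(14 \left|{\omega}\right| + 1\right) e^{- 14 \left|{\omega}\right|}}{2744}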